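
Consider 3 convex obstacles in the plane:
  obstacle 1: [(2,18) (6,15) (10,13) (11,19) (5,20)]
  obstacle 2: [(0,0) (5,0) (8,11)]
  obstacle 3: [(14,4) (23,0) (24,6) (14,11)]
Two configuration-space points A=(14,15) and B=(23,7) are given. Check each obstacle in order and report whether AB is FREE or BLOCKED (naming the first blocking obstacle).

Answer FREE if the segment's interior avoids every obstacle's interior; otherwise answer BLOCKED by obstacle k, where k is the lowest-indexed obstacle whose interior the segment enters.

FREE

Obstacle 1 [(2,18) (6,15) (10,13) (11,19) (5,20)]:
  edge (2,18)–(6,15): clear
  edge (6,15)–(10,13): clear
  edge (10,13)–(11,19): clear
  edge (11,19)–(5,20): clear
  edge (5,20)–(2,18): clear
  midpoint (37/2,11) outside
  → clear
Obstacle 2 [(0,0) (5,0) (8,11)]:
  edge (0,0)–(5,0): clear
  edge (5,0)–(8,11): clear
  edge (8,11)–(0,0): clear
  midpoint (37/2,11) outside
  → clear
Obstacle 3 [(14,4) (23,0) (24,6) (14,11)]:
  edge (14,4)–(23,0): clear
  edge (23,0)–(24,6): clear
  edge (24,6)–(14,11): clear
  edge (14,11)–(14,4): clear
  midpoint (37/2,11) outside
  → clear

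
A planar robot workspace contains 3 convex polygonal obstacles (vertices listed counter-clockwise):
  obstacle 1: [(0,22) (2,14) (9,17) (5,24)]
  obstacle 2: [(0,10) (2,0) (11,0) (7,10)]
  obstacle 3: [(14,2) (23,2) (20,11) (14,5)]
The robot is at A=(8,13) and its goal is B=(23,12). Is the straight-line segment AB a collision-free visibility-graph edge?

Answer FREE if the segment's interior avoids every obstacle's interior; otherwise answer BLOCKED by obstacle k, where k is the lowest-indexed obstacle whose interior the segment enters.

FREE

Obstacle 1 [(0,22) (2,14) (9,17) (5,24)]:
  edge (0,22)–(2,14): clear
  edge (2,14)–(9,17): clear
  edge (9,17)–(5,24): clear
  edge (5,24)–(0,22): clear
  midpoint (31/2,25/2) outside
  → clear
Obstacle 2 [(0,10) (2,0) (11,0) (7,10)]:
  edge (0,10)–(2,0): clear
  edge (2,0)–(11,0): clear
  edge (11,0)–(7,10): clear
  edge (7,10)–(0,10): clear
  midpoint (31/2,25/2) outside
  → clear
Obstacle 3 [(14,2) (23,2) (20,11) (14,5)]:
  edge (14,2)–(23,2): clear
  edge (23,2)–(20,11): clear
  edge (20,11)–(14,5): clear
  edge (14,5)–(14,2): clear
  midpoint (31/2,25/2) outside
  → clear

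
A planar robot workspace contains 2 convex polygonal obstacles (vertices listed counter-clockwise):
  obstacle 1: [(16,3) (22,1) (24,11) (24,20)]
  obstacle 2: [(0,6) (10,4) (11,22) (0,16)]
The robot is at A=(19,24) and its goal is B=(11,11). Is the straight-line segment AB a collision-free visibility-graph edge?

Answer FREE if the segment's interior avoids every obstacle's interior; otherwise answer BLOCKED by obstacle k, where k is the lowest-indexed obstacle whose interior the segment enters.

Obstacle 1 [(16,3) (22,1) (24,11) (24,20)]:
  edge (16,3)–(22,1): clear
  edge (22,1)–(24,11): clear
  edge (24,11)–(24,20): clear
  edge (24,20)–(16,3): clear
  midpoint (15,35/2) outside
  → clear
Obstacle 2 [(0,6) (10,4) (11,22) (0,16)]:
  edge (0,6)–(10,4): clear
  edge (10,4)–(11,22): clear
  edge (11,22)–(0,16): clear
  edge (0,16)–(0,6): clear
  midpoint (15,35/2) outside
  → clear

FREE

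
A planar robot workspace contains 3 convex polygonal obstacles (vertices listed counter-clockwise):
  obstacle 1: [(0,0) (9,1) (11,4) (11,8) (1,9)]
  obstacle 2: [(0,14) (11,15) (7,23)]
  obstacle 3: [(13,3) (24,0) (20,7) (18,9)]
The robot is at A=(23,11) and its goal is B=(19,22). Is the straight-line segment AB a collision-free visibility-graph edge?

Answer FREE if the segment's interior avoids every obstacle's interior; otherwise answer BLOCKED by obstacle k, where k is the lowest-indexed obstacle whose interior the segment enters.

Obstacle 1 [(0,0) (9,1) (11,4) (11,8) (1,9)]:
  edge (0,0)–(9,1): clear
  edge (9,1)–(11,4): clear
  edge (11,4)–(11,8): clear
  edge (11,8)–(1,9): clear
  edge (1,9)–(0,0): clear
  midpoint (21,33/2) outside
  → clear
Obstacle 2 [(0,14) (11,15) (7,23)]:
  edge (0,14)–(11,15): clear
  edge (11,15)–(7,23): clear
  edge (7,23)–(0,14): clear
  midpoint (21,33/2) outside
  → clear
Obstacle 3 [(13,3) (24,0) (20,7) (18,9)]:
  edge (13,3)–(24,0): clear
  edge (24,0)–(20,7): clear
  edge (20,7)–(18,9): clear
  edge (18,9)–(13,3): clear
  midpoint (21,33/2) outside
  → clear

FREE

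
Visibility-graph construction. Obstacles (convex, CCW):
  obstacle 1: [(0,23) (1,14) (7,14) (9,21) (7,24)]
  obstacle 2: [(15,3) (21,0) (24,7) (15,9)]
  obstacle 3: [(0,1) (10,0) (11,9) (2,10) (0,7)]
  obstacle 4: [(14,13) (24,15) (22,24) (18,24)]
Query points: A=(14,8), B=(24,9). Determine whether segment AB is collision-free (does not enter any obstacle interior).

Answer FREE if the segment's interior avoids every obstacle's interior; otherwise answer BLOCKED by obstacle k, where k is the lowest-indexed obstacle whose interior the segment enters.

BLOCKED by obstacle 2

Obstacle 1 [(0,23) (1,14) (7,14) (9,21) (7,24)]:
  edge (0,23)–(1,14): clear
  edge (1,14)–(7,14): clear
  edge (7,14)–(9,21): clear
  edge (9,21)–(7,24): clear
  edge (7,24)–(0,23): clear
  midpoint (19,17/2) outside
  → clear
Obstacle 2 [(15,3) (21,0) (24,7) (15,9)]:
  edge (15,3)–(21,0): clear
  edge (21,0)–(24,7): clear
  edge (24,7)–(15,9): crosses AB
  edge (15,9)–(15,3): crosses AB
  → BLOCKED
Obstacle 3 [(0,1) (10,0) (11,9) (2,10) (0,7)]:
  edge (0,1)–(10,0): clear
  edge (10,0)–(11,9): clear
  edge (11,9)–(2,10): clear
  edge (2,10)–(0,7): clear
  edge (0,7)–(0,1): clear
  midpoint (19,17/2) outside
  → clear
Obstacle 4 [(14,13) (24,15) (22,24) (18,24)]:
  edge (14,13)–(24,15): clear
  edge (24,15)–(22,24): clear
  edge (22,24)–(18,24): clear
  edge (18,24)–(14,13): clear
  midpoint (19,17/2) outside
  → clear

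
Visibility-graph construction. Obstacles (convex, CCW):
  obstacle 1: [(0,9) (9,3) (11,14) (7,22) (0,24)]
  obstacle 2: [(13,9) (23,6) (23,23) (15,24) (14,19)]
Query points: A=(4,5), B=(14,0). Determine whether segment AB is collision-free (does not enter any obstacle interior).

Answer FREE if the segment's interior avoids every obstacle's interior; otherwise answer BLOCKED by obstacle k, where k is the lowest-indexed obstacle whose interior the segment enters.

Obstacle 1 [(0,9) (9,3) (11,14) (7,22) (0,24)]:
  edge (0,9)–(9,3): clear
  edge (9,3)–(11,14): clear
  edge (11,14)–(7,22): clear
  edge (7,22)–(0,24): clear
  edge (0,24)–(0,9): clear
  midpoint (9,5/2) outside
  → clear
Obstacle 2 [(13,9) (23,6) (23,23) (15,24) (14,19)]:
  edge (13,9)–(23,6): clear
  edge (23,6)–(23,23): clear
  edge (23,23)–(15,24): clear
  edge (15,24)–(14,19): clear
  edge (14,19)–(13,9): clear
  midpoint (9,5/2) outside
  → clear

FREE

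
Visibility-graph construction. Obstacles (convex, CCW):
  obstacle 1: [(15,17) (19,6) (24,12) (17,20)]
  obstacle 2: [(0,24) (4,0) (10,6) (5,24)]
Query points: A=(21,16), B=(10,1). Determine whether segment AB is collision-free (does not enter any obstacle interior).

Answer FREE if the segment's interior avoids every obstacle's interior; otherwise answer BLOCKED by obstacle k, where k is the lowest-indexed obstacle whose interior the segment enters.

BLOCKED by obstacle 1

Obstacle 1 [(15,17) (19,6) (24,12) (17,20)]:
  edge (15,17)–(19,6): crosses AB
  edge (19,6)–(24,12): clear
  edge (24,12)–(17,20): crosses AB
  edge (17,20)–(15,17): clear
  → BLOCKED
Obstacle 2 [(0,24) (4,0) (10,6) (5,24)]:
  edge (0,24)–(4,0): clear
  edge (4,0)–(10,6): clear
  edge (10,6)–(5,24): clear
  edge (5,24)–(0,24): clear
  midpoint (31/2,17/2) outside
  → clear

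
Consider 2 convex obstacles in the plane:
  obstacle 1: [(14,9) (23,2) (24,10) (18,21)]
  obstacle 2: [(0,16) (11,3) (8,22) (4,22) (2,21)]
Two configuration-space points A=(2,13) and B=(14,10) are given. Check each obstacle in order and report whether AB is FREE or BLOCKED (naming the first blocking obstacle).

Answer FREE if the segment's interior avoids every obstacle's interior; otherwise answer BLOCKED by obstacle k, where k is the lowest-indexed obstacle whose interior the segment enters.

Obstacle 1 [(14,9) (23,2) (24,10) (18,21)]:
  edge (14,9)–(23,2): clear
  edge (23,2)–(24,10): clear
  edge (24,10)–(18,21): clear
  edge (18,21)–(14,9): clear
  midpoint (8,23/2) outside
  → clear
Obstacle 2 [(0,16) (11,3) (8,22) (4,22) (2,21)]:
  edge (0,16)–(11,3): crosses AB
  edge (11,3)–(8,22): crosses AB
  edge (8,22)–(4,22): clear
  edge (4,22)–(2,21): clear
  edge (2,21)–(0,16): clear
  → BLOCKED

BLOCKED by obstacle 2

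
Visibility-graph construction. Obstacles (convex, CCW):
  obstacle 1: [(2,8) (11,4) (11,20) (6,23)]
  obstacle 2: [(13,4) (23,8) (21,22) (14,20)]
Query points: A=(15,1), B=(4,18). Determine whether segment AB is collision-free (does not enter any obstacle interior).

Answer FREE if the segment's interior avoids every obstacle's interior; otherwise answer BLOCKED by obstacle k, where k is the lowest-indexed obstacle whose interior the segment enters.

BLOCKED by obstacle 1

Obstacle 1 [(2,8) (11,4) (11,20) (6,23)]:
  edge (2,8)–(11,4): clear
  edge (11,4)–(11,20): crosses AB
  edge (11,20)–(6,23): clear
  edge (6,23)–(2,8): crosses AB
  → BLOCKED
Obstacle 2 [(13,4) (23,8) (21,22) (14,20)]:
  edge (13,4)–(23,8): crosses AB
  edge (23,8)–(21,22): clear
  edge (21,22)–(14,20): clear
  edge (14,20)–(13,4): crosses AB
  → BLOCKED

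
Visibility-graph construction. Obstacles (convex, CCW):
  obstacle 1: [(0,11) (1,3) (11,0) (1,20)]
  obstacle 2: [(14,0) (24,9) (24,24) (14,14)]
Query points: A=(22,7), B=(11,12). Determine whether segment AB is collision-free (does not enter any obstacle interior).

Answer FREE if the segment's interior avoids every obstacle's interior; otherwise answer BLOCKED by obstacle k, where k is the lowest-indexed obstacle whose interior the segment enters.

BLOCKED by obstacle 2

Obstacle 1 [(0,11) (1,3) (11,0) (1,20)]:
  edge (0,11)–(1,3): clear
  edge (1,3)–(11,0): clear
  edge (11,0)–(1,20): clear
  edge (1,20)–(0,11): clear
  midpoint (33/2,19/2) outside
  → clear
Obstacle 2 [(14,0) (24,9) (24,24) (14,14)]:
  edge (14,0)–(24,9): crosses AB
  edge (24,9)–(24,24): clear
  edge (24,24)–(14,14): clear
  edge (14,14)–(14,0): crosses AB
  → BLOCKED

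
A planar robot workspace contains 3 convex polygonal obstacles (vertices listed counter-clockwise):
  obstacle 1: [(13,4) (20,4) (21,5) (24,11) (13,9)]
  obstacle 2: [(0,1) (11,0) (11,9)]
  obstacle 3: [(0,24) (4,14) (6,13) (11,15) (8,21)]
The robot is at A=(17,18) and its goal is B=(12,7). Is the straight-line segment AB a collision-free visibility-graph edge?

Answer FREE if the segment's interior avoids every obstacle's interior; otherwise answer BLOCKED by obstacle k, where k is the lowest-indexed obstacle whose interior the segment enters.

Obstacle 1 [(13,4) (20,4) (21,5) (24,11) (13,9)]:
  edge (13,4)–(20,4): clear
  edge (20,4)–(21,5): clear
  edge (21,5)–(24,11): clear
  edge (24,11)–(13,9): clear
  edge (13,9)–(13,4): clear
  midpoint (29/2,25/2) outside
  → clear
Obstacle 2 [(0,1) (11,0) (11,9)]:
  edge (0,1)–(11,0): clear
  edge (11,0)–(11,9): clear
  edge (11,9)–(0,1): clear
  midpoint (29/2,25/2) outside
  → clear
Obstacle 3 [(0,24) (4,14) (6,13) (11,15) (8,21)]:
  edge (0,24)–(4,14): clear
  edge (4,14)–(6,13): clear
  edge (6,13)–(11,15): clear
  edge (11,15)–(8,21): clear
  edge (8,21)–(0,24): clear
  midpoint (29/2,25/2) outside
  → clear

FREE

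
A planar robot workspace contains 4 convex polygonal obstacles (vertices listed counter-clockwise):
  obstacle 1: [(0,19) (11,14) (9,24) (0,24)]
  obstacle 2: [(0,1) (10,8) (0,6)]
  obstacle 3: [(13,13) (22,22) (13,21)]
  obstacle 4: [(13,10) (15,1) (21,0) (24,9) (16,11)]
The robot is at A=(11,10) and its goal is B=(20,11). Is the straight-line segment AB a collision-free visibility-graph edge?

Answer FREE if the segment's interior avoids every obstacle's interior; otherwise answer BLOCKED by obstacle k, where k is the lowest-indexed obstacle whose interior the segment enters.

Obstacle 1 [(0,19) (11,14) (9,24) (0,24)]:
  edge (0,19)–(11,14): clear
  edge (11,14)–(9,24): clear
  edge (9,24)–(0,24): clear
  edge (0,24)–(0,19): clear
  midpoint (31/2,21/2) outside
  → clear
Obstacle 2 [(0,1) (10,8) (0,6)]:
  edge (0,1)–(10,8): clear
  edge (10,8)–(0,6): clear
  edge (0,6)–(0,1): clear
  midpoint (31/2,21/2) outside
  → clear
Obstacle 3 [(13,13) (22,22) (13,21)]:
  edge (13,13)–(22,22): clear
  edge (22,22)–(13,21): clear
  edge (13,21)–(13,13): clear
  midpoint (31/2,21/2) outside
  → clear
Obstacle 4 [(13,10) (15,1) (21,0) (24,9) (16,11)]:
  edge (13,10)–(15,1): clear
  edge (15,1)–(21,0): clear
  edge (21,0)–(24,9): clear
  edge (24,9)–(16,11): crosses AB
  edge (16,11)–(13,10): crosses AB
  → BLOCKED

BLOCKED by obstacle 4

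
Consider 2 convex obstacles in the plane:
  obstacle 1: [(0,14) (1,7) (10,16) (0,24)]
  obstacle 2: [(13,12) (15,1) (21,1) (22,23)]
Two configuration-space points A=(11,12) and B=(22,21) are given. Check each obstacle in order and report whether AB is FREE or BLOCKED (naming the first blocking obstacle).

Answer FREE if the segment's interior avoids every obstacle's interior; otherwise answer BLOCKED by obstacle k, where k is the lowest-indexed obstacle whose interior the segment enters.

Obstacle 1 [(0,14) (1,7) (10,16) (0,24)]:
  edge (0,14)–(1,7): clear
  edge (1,7)–(10,16): clear
  edge (10,16)–(0,24): clear
  edge (0,24)–(0,14): clear
  midpoint (33/2,33/2) outside
  → clear
Obstacle 2 [(13,12) (15,1) (21,1) (22,23)]:
  edge (13,12)–(15,1): clear
  edge (15,1)–(21,1): clear
  edge (21,1)–(22,23): crosses AB
  edge (22,23)–(13,12): crosses AB
  → BLOCKED

BLOCKED by obstacle 2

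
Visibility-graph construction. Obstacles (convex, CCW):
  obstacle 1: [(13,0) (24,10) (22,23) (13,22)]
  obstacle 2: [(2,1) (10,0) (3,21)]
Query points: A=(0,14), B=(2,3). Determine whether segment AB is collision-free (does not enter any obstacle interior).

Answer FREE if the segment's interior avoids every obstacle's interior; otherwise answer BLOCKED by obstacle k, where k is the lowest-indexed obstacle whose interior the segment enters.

FREE

Obstacle 1 [(13,0) (24,10) (22,23) (13,22)]:
  edge (13,0)–(24,10): clear
  edge (24,10)–(22,23): clear
  edge (22,23)–(13,22): clear
  edge (13,22)–(13,0): clear
  midpoint (1,17/2) outside
  → clear
Obstacle 2 [(2,1) (10,0) (3,21)]:
  edge (2,1)–(10,0): clear
  edge (10,0)–(3,21): clear
  edge (3,21)–(2,1): clear
  midpoint (1,17/2) outside
  → clear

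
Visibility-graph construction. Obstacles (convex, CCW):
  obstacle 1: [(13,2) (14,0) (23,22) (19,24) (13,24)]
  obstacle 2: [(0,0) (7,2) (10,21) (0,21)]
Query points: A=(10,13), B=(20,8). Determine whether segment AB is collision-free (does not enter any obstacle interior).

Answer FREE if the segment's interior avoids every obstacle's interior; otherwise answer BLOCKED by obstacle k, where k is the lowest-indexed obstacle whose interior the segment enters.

Obstacle 1 [(13,2) (14,0) (23,22) (19,24) (13,24)]:
  edge (13,2)–(14,0): clear
  edge (14,0)–(23,22): crosses AB
  edge (23,22)–(19,24): clear
  edge (19,24)–(13,24): clear
  edge (13,24)–(13,2): crosses AB
  → BLOCKED
Obstacle 2 [(0,0) (7,2) (10,21) (0,21)]:
  edge (0,0)–(7,2): clear
  edge (7,2)–(10,21): clear
  edge (10,21)–(0,21): clear
  edge (0,21)–(0,0): clear
  midpoint (15,21/2) outside
  → clear

BLOCKED by obstacle 1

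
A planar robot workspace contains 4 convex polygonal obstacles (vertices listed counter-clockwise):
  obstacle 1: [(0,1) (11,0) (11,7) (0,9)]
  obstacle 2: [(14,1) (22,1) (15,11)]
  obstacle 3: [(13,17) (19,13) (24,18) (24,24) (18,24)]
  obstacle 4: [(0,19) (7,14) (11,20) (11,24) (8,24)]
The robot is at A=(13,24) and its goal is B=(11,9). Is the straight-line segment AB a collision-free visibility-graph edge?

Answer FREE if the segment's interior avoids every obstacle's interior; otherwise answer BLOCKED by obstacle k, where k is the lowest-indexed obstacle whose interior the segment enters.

Obstacle 1 [(0,1) (11,0) (11,7) (0,9)]:
  edge (0,1)–(11,0): clear
  edge (11,0)–(11,7): clear
  edge (11,7)–(0,9): clear
  edge (0,9)–(0,1): clear
  midpoint (12,33/2) outside
  → clear
Obstacle 2 [(14,1) (22,1) (15,11)]:
  edge (14,1)–(22,1): clear
  edge (22,1)–(15,11): clear
  edge (15,11)–(14,1): clear
  midpoint (12,33/2) outside
  → clear
Obstacle 3 [(13,17) (19,13) (24,18) (24,24) (18,24)]:
  edge (13,17)–(19,13): clear
  edge (19,13)–(24,18): clear
  edge (24,18)–(24,24): clear
  edge (24,24)–(18,24): clear
  edge (18,24)–(13,17): clear
  midpoint (12,33/2) outside
  → clear
Obstacle 4 [(0,19) (7,14) (11,20) (11,24) (8,24)]:
  edge (0,19)–(7,14): clear
  edge (7,14)–(11,20): clear
  edge (11,20)–(11,24): clear
  edge (11,24)–(8,24): clear
  edge (8,24)–(0,19): clear
  midpoint (12,33/2) outside
  → clear

FREE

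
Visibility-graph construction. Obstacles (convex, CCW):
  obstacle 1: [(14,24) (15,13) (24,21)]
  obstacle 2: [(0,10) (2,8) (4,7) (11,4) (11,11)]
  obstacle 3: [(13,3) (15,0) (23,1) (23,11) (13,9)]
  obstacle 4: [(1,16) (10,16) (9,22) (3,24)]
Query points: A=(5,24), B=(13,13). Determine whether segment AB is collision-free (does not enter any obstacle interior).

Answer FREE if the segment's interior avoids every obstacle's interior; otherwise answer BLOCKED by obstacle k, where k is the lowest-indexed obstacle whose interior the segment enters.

Obstacle 1 [(14,24) (15,13) (24,21)]:
  edge (14,24)–(15,13): clear
  edge (15,13)–(24,21): clear
  edge (24,21)–(14,24): clear
  midpoint (9,37/2) outside
  → clear
Obstacle 2 [(0,10) (2,8) (4,7) (11,4) (11,11)]:
  edge (0,10)–(2,8): clear
  edge (2,8)–(4,7): clear
  edge (4,7)–(11,4): clear
  edge (11,4)–(11,11): clear
  edge (11,11)–(0,10): clear
  midpoint (9,37/2) outside
  → clear
Obstacle 3 [(13,3) (15,0) (23,1) (23,11) (13,9)]:
  edge (13,3)–(15,0): clear
  edge (15,0)–(23,1): clear
  edge (23,1)–(23,11): clear
  edge (23,11)–(13,9): clear
  edge (13,9)–(13,3): clear
  midpoint (9,37/2) outside
  → clear
Obstacle 4 [(1,16) (10,16) (9,22) (3,24)]:
  edge (1,16)–(10,16): clear
  edge (10,16)–(9,22): crosses AB
  edge (9,22)–(3,24): crosses AB
  edge (3,24)–(1,16): clear
  → BLOCKED

BLOCKED by obstacle 4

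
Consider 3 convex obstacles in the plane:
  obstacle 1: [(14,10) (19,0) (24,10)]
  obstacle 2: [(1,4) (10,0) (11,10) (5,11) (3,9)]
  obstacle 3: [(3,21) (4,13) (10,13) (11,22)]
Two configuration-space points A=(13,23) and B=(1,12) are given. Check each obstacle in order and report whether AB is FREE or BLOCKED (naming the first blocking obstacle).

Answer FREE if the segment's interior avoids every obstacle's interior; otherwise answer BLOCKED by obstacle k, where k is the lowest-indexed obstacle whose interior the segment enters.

Obstacle 1 [(14,10) (19,0) (24,10)]:
  edge (14,10)–(19,0): clear
  edge (19,0)–(24,10): clear
  edge (24,10)–(14,10): clear
  midpoint (7,35/2) outside
  → clear
Obstacle 2 [(1,4) (10,0) (11,10) (5,11) (3,9)]:
  edge (1,4)–(10,0): clear
  edge (10,0)–(11,10): clear
  edge (11,10)–(5,11): clear
  edge (5,11)–(3,9): clear
  edge (3,9)–(1,4): clear
  midpoint (7,35/2) outside
  → clear
Obstacle 3 [(3,21) (4,13) (10,13) (11,22)]:
  edge (3,21)–(4,13): crosses AB
  edge (4,13)–(10,13): clear
  edge (10,13)–(11,22): crosses AB
  edge (11,22)–(3,21): clear
  → BLOCKED

BLOCKED by obstacle 3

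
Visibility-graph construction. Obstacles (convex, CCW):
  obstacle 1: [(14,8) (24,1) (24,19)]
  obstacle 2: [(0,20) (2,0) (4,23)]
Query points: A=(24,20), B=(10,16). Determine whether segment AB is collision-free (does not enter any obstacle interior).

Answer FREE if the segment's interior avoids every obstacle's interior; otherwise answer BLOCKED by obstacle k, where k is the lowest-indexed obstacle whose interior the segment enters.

FREE

Obstacle 1 [(14,8) (24,1) (24,19)]:
  edge (14,8)–(24,1): clear
  edge (24,1)–(24,19): clear
  edge (24,19)–(14,8): clear
  midpoint (17,18) outside
  → clear
Obstacle 2 [(0,20) (2,0) (4,23)]:
  edge (0,20)–(2,0): clear
  edge (2,0)–(4,23): clear
  edge (4,23)–(0,20): clear
  midpoint (17,18) outside
  → clear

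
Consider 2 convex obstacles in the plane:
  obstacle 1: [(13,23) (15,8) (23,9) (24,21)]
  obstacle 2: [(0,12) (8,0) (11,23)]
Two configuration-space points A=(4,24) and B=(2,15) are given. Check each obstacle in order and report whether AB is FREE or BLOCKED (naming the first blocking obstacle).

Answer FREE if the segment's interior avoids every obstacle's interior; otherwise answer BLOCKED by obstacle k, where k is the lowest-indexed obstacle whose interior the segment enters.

Obstacle 1 [(13,23) (15,8) (23,9) (24,21)]:
  edge (13,23)–(15,8): clear
  edge (15,8)–(23,9): clear
  edge (23,9)–(24,21): clear
  edge (24,21)–(13,23): clear
  midpoint (3,39/2) outside
  → clear
Obstacle 2 [(0,12) (8,0) (11,23)]:
  edge (0,12)–(8,0): clear
  edge (8,0)–(11,23): clear
  edge (11,23)–(0,12): clear
  midpoint (3,39/2) outside
  → clear

FREE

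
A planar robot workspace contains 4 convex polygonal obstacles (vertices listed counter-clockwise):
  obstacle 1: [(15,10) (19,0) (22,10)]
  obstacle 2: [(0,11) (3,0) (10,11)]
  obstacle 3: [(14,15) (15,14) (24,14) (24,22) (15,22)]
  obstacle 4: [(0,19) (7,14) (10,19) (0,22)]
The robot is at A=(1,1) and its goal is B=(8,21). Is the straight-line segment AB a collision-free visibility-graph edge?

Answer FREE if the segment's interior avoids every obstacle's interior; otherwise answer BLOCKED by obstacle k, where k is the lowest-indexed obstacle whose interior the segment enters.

BLOCKED by obstacle 2

Obstacle 1 [(15,10) (19,0) (22,10)]:
  edge (15,10)–(19,0): clear
  edge (19,0)–(22,10): clear
  edge (22,10)–(15,10): clear
  midpoint (9/2,11) outside
  → clear
Obstacle 2 [(0,11) (3,0) (10,11)]:
  edge (0,11)–(3,0): crosses AB
  edge (3,0)–(10,11): clear
  edge (10,11)–(0,11): crosses AB
  → BLOCKED
Obstacle 3 [(14,15) (15,14) (24,14) (24,22) (15,22)]:
  edge (14,15)–(15,14): clear
  edge (15,14)–(24,14): clear
  edge (24,14)–(24,22): clear
  edge (24,22)–(15,22): clear
  edge (15,22)–(14,15): clear
  midpoint (9/2,11) outside
  → clear
Obstacle 4 [(0,19) (7,14) (10,19) (0,22)]:
  edge (0,19)–(7,14): crosses AB
  edge (7,14)–(10,19): clear
  edge (10,19)–(0,22): crosses AB
  edge (0,22)–(0,19): clear
  → BLOCKED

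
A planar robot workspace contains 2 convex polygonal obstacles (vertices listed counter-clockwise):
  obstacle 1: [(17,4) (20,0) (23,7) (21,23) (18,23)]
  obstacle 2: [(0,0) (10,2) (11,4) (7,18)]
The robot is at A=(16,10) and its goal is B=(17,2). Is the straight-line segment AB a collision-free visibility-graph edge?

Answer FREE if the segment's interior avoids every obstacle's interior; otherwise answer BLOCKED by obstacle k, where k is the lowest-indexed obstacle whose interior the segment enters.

FREE

Obstacle 1 [(17,4) (20,0) (23,7) (21,23) (18,23)]:
  edge (17,4)–(20,0): clear
  edge (20,0)–(23,7): clear
  edge (23,7)–(21,23): clear
  edge (21,23)–(18,23): clear
  edge (18,23)–(17,4): clear
  midpoint (33/2,6) outside
  → clear
Obstacle 2 [(0,0) (10,2) (11,4) (7,18)]:
  edge (0,0)–(10,2): clear
  edge (10,2)–(11,4): clear
  edge (11,4)–(7,18): clear
  edge (7,18)–(0,0): clear
  midpoint (33/2,6) outside
  → clear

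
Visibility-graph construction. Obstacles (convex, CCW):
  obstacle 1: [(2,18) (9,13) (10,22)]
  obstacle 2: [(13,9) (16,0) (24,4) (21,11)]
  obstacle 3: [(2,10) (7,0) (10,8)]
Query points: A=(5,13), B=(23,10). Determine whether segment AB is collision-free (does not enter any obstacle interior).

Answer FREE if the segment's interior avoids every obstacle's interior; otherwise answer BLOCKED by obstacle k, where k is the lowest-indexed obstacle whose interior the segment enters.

Obstacle 1 [(2,18) (9,13) (10,22)]:
  edge (2,18)–(9,13): clear
  edge (9,13)–(10,22): clear
  edge (10,22)–(2,18): clear
  midpoint (14,23/2) outside
  → clear
Obstacle 2 [(13,9) (16,0) (24,4) (21,11)]:
  edge (13,9)–(16,0): clear
  edge (16,0)–(24,4): clear
  edge (24,4)–(21,11): crosses AB
  edge (21,11)–(13,9): crosses AB
  → BLOCKED
Obstacle 3 [(2,10) (7,0) (10,8)]:
  edge (2,10)–(7,0): clear
  edge (7,0)–(10,8): clear
  edge (10,8)–(2,10): clear
  midpoint (14,23/2) outside
  → clear

BLOCKED by obstacle 2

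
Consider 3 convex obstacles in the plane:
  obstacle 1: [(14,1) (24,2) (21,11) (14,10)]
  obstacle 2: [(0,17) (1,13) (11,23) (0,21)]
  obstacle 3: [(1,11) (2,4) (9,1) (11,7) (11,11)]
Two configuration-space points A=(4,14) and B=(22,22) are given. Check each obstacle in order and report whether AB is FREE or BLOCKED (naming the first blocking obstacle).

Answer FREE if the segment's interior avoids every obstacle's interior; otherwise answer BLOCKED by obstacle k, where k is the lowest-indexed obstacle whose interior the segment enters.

Obstacle 1 [(14,1) (24,2) (21,11) (14,10)]:
  edge (14,1)–(24,2): clear
  edge (24,2)–(21,11): clear
  edge (21,11)–(14,10): clear
  edge (14,10)–(14,1): clear
  midpoint (13,18) outside
  → clear
Obstacle 2 [(0,17) (1,13) (11,23) (0,21)]:
  edge (0,17)–(1,13): clear
  edge (1,13)–(11,23): clear
  edge (11,23)–(0,21): clear
  edge (0,21)–(0,17): clear
  midpoint (13,18) outside
  → clear
Obstacle 3 [(1,11) (2,4) (9,1) (11,7) (11,11)]:
  edge (1,11)–(2,4): clear
  edge (2,4)–(9,1): clear
  edge (9,1)–(11,7): clear
  edge (11,7)–(11,11): clear
  edge (11,11)–(1,11): clear
  midpoint (13,18) outside
  → clear

FREE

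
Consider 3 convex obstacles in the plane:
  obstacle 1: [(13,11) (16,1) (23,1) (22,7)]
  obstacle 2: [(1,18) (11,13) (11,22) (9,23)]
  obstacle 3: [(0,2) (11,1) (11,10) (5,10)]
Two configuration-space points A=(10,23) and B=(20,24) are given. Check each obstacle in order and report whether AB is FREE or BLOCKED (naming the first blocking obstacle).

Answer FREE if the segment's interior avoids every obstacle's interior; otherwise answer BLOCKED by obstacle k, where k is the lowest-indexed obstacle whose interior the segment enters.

FREE

Obstacle 1 [(13,11) (16,1) (23,1) (22,7)]:
  edge (13,11)–(16,1): clear
  edge (16,1)–(23,1): clear
  edge (23,1)–(22,7): clear
  edge (22,7)–(13,11): clear
  midpoint (15,47/2) outside
  → clear
Obstacle 2 [(1,18) (11,13) (11,22) (9,23)]:
  edge (1,18)–(11,13): clear
  edge (11,13)–(11,22): clear
  edge (11,22)–(9,23): clear
  edge (9,23)–(1,18): clear
  midpoint (15,47/2) outside
  → clear
Obstacle 3 [(0,2) (11,1) (11,10) (5,10)]:
  edge (0,2)–(11,1): clear
  edge (11,1)–(11,10): clear
  edge (11,10)–(5,10): clear
  edge (5,10)–(0,2): clear
  midpoint (15,47/2) outside
  → clear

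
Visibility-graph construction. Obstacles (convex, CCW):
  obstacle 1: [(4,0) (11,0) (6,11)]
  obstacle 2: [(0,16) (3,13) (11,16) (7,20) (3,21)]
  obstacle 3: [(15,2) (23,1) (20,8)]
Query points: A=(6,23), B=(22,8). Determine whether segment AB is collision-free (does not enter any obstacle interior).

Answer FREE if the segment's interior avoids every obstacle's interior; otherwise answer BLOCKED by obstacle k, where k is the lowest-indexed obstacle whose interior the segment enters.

Obstacle 1 [(4,0) (11,0) (6,11)]:
  edge (4,0)–(11,0): clear
  edge (11,0)–(6,11): clear
  edge (6,11)–(4,0): clear
  midpoint (14,31/2) outside
  → clear
Obstacle 2 [(0,16) (3,13) (11,16) (7,20) (3,21)]:
  edge (0,16)–(3,13): clear
  edge (3,13)–(11,16): clear
  edge (11,16)–(7,20): clear
  edge (7,20)–(3,21): clear
  edge (3,21)–(0,16): clear
  midpoint (14,31/2) outside
  → clear
Obstacle 3 [(15,2) (23,1) (20,8)]:
  edge (15,2)–(23,1): clear
  edge (23,1)–(20,8): clear
  edge (20,8)–(15,2): clear
  midpoint (14,31/2) outside
  → clear

FREE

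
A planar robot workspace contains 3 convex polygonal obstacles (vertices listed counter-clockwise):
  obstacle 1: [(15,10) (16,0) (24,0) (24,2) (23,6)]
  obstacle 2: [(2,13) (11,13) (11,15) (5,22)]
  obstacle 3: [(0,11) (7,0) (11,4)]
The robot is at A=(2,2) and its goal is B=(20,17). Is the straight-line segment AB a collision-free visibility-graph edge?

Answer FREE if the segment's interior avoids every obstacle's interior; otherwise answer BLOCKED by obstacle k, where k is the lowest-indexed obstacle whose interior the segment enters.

BLOCKED by obstacle 3

Obstacle 1 [(15,10) (16,0) (24,0) (24,2) (23,6)]:
  edge (15,10)–(16,0): clear
  edge (16,0)–(24,0): clear
  edge (24,0)–(24,2): clear
  edge (24,2)–(23,6): clear
  edge (23,6)–(15,10): clear
  midpoint (11,19/2) outside
  → clear
Obstacle 2 [(2,13) (11,13) (11,15) (5,22)]:
  edge (2,13)–(11,13): clear
  edge (11,13)–(11,15): clear
  edge (11,15)–(5,22): clear
  edge (5,22)–(2,13): clear
  midpoint (11,19/2) outside
  → clear
Obstacle 3 [(0,11) (7,0) (11,4)]:
  edge (0,11)–(7,0): crosses AB
  edge (7,0)–(11,4): clear
  edge (11,4)–(0,11): crosses AB
  → BLOCKED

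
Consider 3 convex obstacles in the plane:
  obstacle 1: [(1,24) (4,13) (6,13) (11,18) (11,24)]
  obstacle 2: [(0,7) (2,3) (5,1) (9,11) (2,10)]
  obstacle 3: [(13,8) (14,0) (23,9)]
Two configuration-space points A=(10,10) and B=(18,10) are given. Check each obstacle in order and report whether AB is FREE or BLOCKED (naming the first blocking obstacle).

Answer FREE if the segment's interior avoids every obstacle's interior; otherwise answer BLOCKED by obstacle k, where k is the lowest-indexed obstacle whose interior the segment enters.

Obstacle 1 [(1,24) (4,13) (6,13) (11,18) (11,24)]:
  edge (1,24)–(4,13): clear
  edge (4,13)–(6,13): clear
  edge (6,13)–(11,18): clear
  edge (11,18)–(11,24): clear
  edge (11,24)–(1,24): clear
  midpoint (14,10) outside
  → clear
Obstacle 2 [(0,7) (2,3) (5,1) (9,11) (2,10)]:
  edge (0,7)–(2,3): clear
  edge (2,3)–(5,1): clear
  edge (5,1)–(9,11): clear
  edge (9,11)–(2,10): clear
  edge (2,10)–(0,7): clear
  midpoint (14,10) outside
  → clear
Obstacle 3 [(13,8) (14,0) (23,9)]:
  edge (13,8)–(14,0): clear
  edge (14,0)–(23,9): clear
  edge (23,9)–(13,8): clear
  midpoint (14,10) outside
  → clear

FREE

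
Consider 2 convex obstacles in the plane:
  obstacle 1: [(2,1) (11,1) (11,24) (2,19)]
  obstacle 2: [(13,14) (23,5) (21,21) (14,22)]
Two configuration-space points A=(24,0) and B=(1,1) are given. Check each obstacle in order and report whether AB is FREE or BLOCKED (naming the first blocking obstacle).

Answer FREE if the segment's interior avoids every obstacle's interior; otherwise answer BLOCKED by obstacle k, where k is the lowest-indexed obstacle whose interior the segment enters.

FREE

Obstacle 1 [(2,1) (11,1) (11,24) (2,19)]:
  edge (2,1)–(11,1): clear
  edge (11,1)–(11,24): clear
  edge (11,24)–(2,19): clear
  edge (2,19)–(2,1): clear
  midpoint (25/2,1/2) outside
  → clear
Obstacle 2 [(13,14) (23,5) (21,21) (14,22)]:
  edge (13,14)–(23,5): clear
  edge (23,5)–(21,21): clear
  edge (21,21)–(14,22): clear
  edge (14,22)–(13,14): clear
  midpoint (25/2,1/2) outside
  → clear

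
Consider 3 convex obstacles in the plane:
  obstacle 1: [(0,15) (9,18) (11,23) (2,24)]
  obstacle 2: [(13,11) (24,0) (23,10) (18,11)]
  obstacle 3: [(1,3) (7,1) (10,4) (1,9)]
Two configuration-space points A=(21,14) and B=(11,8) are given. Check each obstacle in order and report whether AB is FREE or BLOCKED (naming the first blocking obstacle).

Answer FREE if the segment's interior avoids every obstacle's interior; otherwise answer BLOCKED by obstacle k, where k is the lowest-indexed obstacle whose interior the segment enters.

BLOCKED by obstacle 2

Obstacle 1 [(0,15) (9,18) (11,23) (2,24)]:
  edge (0,15)–(9,18): clear
  edge (9,18)–(11,23): clear
  edge (11,23)–(2,24): clear
  edge (2,24)–(0,15): clear
  midpoint (16,11) outside
  → clear
Obstacle 2 [(13,11) (24,0) (23,10) (18,11)]:
  edge (13,11)–(24,0): crosses AB
  edge (24,0)–(23,10): clear
  edge (23,10)–(18,11): clear
  edge (18,11)–(13,11): crosses AB
  → BLOCKED
Obstacle 3 [(1,3) (7,1) (10,4) (1,9)]:
  edge (1,3)–(7,1): clear
  edge (7,1)–(10,4): clear
  edge (10,4)–(1,9): clear
  edge (1,9)–(1,3): clear
  midpoint (16,11) outside
  → clear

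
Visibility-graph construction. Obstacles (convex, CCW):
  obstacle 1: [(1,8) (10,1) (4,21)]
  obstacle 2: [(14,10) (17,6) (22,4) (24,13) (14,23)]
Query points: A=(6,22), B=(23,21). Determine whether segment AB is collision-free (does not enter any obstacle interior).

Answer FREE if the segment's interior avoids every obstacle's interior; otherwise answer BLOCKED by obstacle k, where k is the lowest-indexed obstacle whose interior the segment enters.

Obstacle 1 [(1,8) (10,1) (4,21)]:
  edge (1,8)–(10,1): clear
  edge (10,1)–(4,21): clear
  edge (4,21)–(1,8): clear
  midpoint (29/2,43/2) outside
  → clear
Obstacle 2 [(14,10) (17,6) (22,4) (24,13) (14,23)]:
  edge (14,10)–(17,6): clear
  edge (17,6)–(22,4): clear
  edge (22,4)–(24,13): clear
  edge (24,13)–(14,23): crosses AB
  edge (14,23)–(14,10): crosses AB
  → BLOCKED

BLOCKED by obstacle 2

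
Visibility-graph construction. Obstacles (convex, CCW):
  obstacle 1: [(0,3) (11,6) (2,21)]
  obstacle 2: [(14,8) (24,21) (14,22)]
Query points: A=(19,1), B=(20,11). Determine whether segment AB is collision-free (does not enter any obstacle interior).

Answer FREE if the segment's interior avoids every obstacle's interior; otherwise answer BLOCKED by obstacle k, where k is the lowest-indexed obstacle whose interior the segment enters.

Obstacle 1 [(0,3) (11,6) (2,21)]:
  edge (0,3)–(11,6): clear
  edge (11,6)–(2,21): clear
  edge (2,21)–(0,3): clear
  midpoint (39/2,6) outside
  → clear
Obstacle 2 [(14,8) (24,21) (14,22)]:
  edge (14,8)–(24,21): clear
  edge (24,21)–(14,22): clear
  edge (14,22)–(14,8): clear
  midpoint (39/2,6) outside
  → clear

FREE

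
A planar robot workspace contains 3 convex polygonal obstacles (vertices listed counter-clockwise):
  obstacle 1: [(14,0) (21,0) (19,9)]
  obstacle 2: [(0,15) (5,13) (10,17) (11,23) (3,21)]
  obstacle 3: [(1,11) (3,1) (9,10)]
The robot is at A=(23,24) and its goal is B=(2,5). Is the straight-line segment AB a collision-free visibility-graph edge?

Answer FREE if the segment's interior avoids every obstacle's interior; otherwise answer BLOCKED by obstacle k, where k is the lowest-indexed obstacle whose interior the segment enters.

BLOCKED by obstacle 3

Obstacle 1 [(14,0) (21,0) (19,9)]:
  edge (14,0)–(21,0): clear
  edge (21,0)–(19,9): clear
  edge (19,9)–(14,0): clear
  midpoint (25/2,29/2) outside
  → clear
Obstacle 2 [(0,15) (5,13) (10,17) (11,23) (3,21)]:
  edge (0,15)–(5,13): clear
  edge (5,13)–(10,17): clear
  edge (10,17)–(11,23): clear
  edge (11,23)–(3,21): clear
  edge (3,21)–(0,15): clear
  midpoint (25/2,29/2) outside
  → clear
Obstacle 3 [(1,11) (3,1) (9,10)]:
  edge (1,11)–(3,1): crosses AB
  edge (3,1)–(9,10): clear
  edge (9,10)–(1,11): crosses AB
  → BLOCKED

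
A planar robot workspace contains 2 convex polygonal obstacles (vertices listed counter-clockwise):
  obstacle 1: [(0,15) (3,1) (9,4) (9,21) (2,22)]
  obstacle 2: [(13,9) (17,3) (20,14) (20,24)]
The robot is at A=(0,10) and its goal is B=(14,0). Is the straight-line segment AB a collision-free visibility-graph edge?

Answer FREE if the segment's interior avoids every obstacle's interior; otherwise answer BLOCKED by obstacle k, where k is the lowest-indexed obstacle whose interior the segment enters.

Obstacle 1 [(0,15) (3,1) (9,4) (9,21) (2,22)]:
  edge (0,15)–(3,1): crosses AB
  edge (3,1)–(9,4): crosses AB
  edge (9,4)–(9,21): clear
  edge (9,21)–(2,22): clear
  edge (2,22)–(0,15): clear
  → BLOCKED
Obstacle 2 [(13,9) (17,3) (20,14) (20,24)]:
  edge (13,9)–(17,3): clear
  edge (17,3)–(20,14): clear
  edge (20,14)–(20,24): clear
  edge (20,24)–(13,9): clear
  midpoint (7,5) outside
  → clear

BLOCKED by obstacle 1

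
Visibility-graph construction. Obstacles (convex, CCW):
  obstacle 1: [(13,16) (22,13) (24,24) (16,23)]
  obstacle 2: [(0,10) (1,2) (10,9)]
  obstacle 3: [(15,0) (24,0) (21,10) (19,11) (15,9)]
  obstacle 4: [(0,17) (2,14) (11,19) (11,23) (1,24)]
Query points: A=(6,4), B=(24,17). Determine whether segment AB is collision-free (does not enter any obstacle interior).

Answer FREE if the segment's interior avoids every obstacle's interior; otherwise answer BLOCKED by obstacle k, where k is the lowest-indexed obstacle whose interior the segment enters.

BLOCKED by obstacle 1

Obstacle 1 [(13,16) (22,13) (24,24) (16,23)]:
  edge (13,16)–(22,13): crosses AB
  edge (22,13)–(24,24): crosses AB
  edge (24,24)–(16,23): clear
  edge (16,23)–(13,16): clear
  → BLOCKED
Obstacle 2 [(0,10) (1,2) (10,9)]:
  edge (0,10)–(1,2): clear
  edge (1,2)–(10,9): clear
  edge (10,9)–(0,10): clear
  midpoint (15,21/2) outside
  → clear
Obstacle 3 [(15,0) (24,0) (21,10) (19,11) (15,9)]:
  edge (15,0)–(24,0): clear
  edge (24,0)–(21,10): clear
  edge (21,10)–(19,11): clear
  edge (19,11)–(15,9): clear
  edge (15,9)–(15,0): clear
  midpoint (15,21/2) outside
  → clear
Obstacle 4 [(0,17) (2,14) (11,19) (11,23) (1,24)]:
  edge (0,17)–(2,14): clear
  edge (2,14)–(11,19): clear
  edge (11,19)–(11,23): clear
  edge (11,23)–(1,24): clear
  edge (1,24)–(0,17): clear
  midpoint (15,21/2) outside
  → clear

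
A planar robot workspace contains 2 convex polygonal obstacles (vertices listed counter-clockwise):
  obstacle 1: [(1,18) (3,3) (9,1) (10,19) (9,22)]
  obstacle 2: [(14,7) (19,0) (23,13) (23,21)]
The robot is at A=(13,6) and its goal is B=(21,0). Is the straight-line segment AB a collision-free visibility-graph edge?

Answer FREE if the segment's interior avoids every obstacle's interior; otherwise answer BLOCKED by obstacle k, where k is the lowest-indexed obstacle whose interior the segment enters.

BLOCKED by obstacle 2

Obstacle 1 [(1,18) (3,3) (9,1) (10,19) (9,22)]:
  edge (1,18)–(3,3): clear
  edge (3,3)–(9,1): clear
  edge (9,1)–(10,19): clear
  edge (10,19)–(9,22): clear
  edge (9,22)–(1,18): clear
  midpoint (17,3) outside
  → clear
Obstacle 2 [(14,7) (19,0) (23,13) (23,21)]:
  edge (14,7)–(19,0): crosses AB
  edge (19,0)–(23,13): crosses AB
  edge (23,13)–(23,21): clear
  edge (23,21)–(14,7): clear
  → BLOCKED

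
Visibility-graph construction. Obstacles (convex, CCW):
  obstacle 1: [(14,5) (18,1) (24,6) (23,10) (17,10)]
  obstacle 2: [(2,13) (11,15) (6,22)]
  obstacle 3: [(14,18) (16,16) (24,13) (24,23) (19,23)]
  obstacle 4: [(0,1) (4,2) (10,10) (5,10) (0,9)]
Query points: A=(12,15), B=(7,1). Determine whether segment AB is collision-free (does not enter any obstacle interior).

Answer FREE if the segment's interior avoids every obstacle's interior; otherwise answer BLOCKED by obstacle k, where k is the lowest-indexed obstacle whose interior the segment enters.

FREE

Obstacle 1 [(14,5) (18,1) (24,6) (23,10) (17,10)]:
  edge (14,5)–(18,1): clear
  edge (18,1)–(24,6): clear
  edge (24,6)–(23,10): clear
  edge (23,10)–(17,10): clear
  edge (17,10)–(14,5): clear
  midpoint (19/2,8) outside
  → clear
Obstacle 2 [(2,13) (11,15) (6,22)]:
  edge (2,13)–(11,15): clear
  edge (11,15)–(6,22): clear
  edge (6,22)–(2,13): clear
  midpoint (19/2,8) outside
  → clear
Obstacle 3 [(14,18) (16,16) (24,13) (24,23) (19,23)]:
  edge (14,18)–(16,16): clear
  edge (16,16)–(24,13): clear
  edge (24,13)–(24,23): clear
  edge (24,23)–(19,23): clear
  edge (19,23)–(14,18): clear
  midpoint (19/2,8) outside
  → clear
Obstacle 4 [(0,1) (4,2) (10,10) (5,10) (0,9)]:
  edge (0,1)–(4,2): clear
  edge (4,2)–(10,10): clear
  edge (10,10)–(5,10): clear
  edge (5,10)–(0,9): clear
  edge (0,9)–(0,1): clear
  midpoint (19/2,8) outside
  → clear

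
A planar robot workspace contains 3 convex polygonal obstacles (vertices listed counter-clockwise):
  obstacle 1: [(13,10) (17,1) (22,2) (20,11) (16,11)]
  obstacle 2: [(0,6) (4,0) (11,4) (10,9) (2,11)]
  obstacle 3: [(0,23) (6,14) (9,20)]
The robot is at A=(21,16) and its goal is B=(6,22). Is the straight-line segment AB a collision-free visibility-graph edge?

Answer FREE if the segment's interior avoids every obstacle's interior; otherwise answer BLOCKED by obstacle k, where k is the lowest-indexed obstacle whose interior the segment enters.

FREE

Obstacle 1 [(13,10) (17,1) (22,2) (20,11) (16,11)]:
  edge (13,10)–(17,1): clear
  edge (17,1)–(22,2): clear
  edge (22,2)–(20,11): clear
  edge (20,11)–(16,11): clear
  edge (16,11)–(13,10): clear
  midpoint (27/2,19) outside
  → clear
Obstacle 2 [(0,6) (4,0) (11,4) (10,9) (2,11)]:
  edge (0,6)–(4,0): clear
  edge (4,0)–(11,4): clear
  edge (11,4)–(10,9): clear
  edge (10,9)–(2,11): clear
  edge (2,11)–(0,6): clear
  midpoint (27/2,19) outside
  → clear
Obstacle 3 [(0,23) (6,14) (9,20)]:
  edge (0,23)–(6,14): clear
  edge (6,14)–(9,20): clear
  edge (9,20)–(0,23): clear
  midpoint (27/2,19) outside
  → clear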